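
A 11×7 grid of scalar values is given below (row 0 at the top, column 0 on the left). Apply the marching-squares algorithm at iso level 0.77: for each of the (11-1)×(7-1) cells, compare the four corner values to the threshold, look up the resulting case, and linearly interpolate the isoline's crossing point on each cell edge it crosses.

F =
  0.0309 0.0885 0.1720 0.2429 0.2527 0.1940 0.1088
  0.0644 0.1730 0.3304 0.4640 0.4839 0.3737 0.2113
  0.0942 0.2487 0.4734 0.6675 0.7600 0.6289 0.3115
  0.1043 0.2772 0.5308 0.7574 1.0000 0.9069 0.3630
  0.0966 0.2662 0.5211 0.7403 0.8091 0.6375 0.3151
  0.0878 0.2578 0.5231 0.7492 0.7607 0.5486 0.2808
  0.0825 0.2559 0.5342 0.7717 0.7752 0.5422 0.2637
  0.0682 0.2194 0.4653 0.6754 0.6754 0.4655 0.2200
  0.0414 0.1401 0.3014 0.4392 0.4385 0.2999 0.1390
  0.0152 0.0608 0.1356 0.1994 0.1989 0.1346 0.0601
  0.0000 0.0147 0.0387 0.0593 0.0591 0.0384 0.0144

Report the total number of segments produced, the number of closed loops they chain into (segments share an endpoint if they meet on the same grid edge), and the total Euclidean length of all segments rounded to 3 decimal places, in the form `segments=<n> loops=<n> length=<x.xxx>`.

cell (2,3): code 0100 → (2.042,4.000)–(3.000,3.052)
cell (2,4): code 1100 → (2.508,5.000)–(2.042,4.000)
cell (2,5): code 1000 → (3.000,5.252)–(2.508,5.000)
cell (3,3): code 0110 → (3.000,3.052)–(4.000,3.432)
cell (3,4): code 1011 → (4.000,4.228)–(3.508,5.000)
cell (3,5): code 0001 → (3.508,5.000)–(3.000,5.252)
cell (4,3): code 0010 → (4.000,3.432)–(4.808,4.000)
cell (4,4): code 0001 → (4.808,4.000)–(4.000,4.228)
cell (5,2): code 0100 → (5.924,3.000)–(6.000,2.993)
cell (5,3): code 1100 → (5.641,4.000)–(5.924,3.000)
cell (5,4): code 1000 → (6.000,4.022)–(5.641,4.000)
cell (6,2): code 0010 → (6.000,2.993)–(6.018,3.000)
cell (6,3): code 0011 → (6.018,3.000)–(6.052,4.000)
cell (6,4): code 0001 → (6.052,4.000)–(6.000,4.022)
total: 14 segments, chained into 2 closed loop(s), length Σ = 9.934454

segments=14 loops=2 length=9.934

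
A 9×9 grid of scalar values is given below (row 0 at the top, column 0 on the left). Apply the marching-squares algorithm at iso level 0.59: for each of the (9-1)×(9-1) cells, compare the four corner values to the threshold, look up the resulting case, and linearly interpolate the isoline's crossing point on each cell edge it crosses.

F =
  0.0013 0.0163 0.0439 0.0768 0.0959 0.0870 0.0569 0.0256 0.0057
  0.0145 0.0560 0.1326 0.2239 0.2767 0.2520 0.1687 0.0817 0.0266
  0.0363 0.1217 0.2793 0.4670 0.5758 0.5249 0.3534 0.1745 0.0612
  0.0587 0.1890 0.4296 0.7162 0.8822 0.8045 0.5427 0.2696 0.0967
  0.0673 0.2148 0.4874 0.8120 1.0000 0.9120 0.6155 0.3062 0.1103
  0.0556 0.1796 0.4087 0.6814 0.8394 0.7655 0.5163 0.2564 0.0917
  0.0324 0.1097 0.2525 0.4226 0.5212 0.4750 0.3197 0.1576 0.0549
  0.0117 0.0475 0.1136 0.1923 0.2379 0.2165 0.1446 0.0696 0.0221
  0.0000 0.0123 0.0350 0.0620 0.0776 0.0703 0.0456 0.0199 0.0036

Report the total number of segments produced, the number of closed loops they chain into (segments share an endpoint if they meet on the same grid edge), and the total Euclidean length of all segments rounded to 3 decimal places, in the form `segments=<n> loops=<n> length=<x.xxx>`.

segments=14 loops=1 length=11.618

cell (2,2): code 0100 → (2.494,3.000)–(3.000,2.560)
cell (2,3): code 1100 → (2.046,4.000)–(2.494,3.000)
cell (2,4): code 1100 → (2.233,5.000)–(2.046,4.000)
cell (2,5): code 1000 → (3.000,5.819)–(2.233,5.000)
cell (3,2): code 0110 → (3.000,2.560)–(4.000,2.316)
cell (3,5): code 1101 → (3.650,6.000)–(3.000,5.819)
cell (3,6): code 1000 → (4.000,6.082)–(3.650,6.000)
cell (4,2): code 0110 → (4.000,2.316)–(5.000,2.665)
cell (4,5): code 1011 → (5.000,5.704)–(4.257,6.000)
cell (4,6): code 0001 → (4.257,6.000)–(4.000,6.082)
cell (5,2): code 0010 → (5.000,2.665)–(5.353,3.000)
cell (5,3): code 0011 → (5.353,3.000)–(5.784,4.000)
cell (5,4): code 0011 → (5.784,4.000)–(5.604,5.000)
cell (5,5): code 0001 → (5.604,5.000)–(5.000,5.704)
total: 14 segments, chained into 1 closed loop(s), length Σ = 11.617888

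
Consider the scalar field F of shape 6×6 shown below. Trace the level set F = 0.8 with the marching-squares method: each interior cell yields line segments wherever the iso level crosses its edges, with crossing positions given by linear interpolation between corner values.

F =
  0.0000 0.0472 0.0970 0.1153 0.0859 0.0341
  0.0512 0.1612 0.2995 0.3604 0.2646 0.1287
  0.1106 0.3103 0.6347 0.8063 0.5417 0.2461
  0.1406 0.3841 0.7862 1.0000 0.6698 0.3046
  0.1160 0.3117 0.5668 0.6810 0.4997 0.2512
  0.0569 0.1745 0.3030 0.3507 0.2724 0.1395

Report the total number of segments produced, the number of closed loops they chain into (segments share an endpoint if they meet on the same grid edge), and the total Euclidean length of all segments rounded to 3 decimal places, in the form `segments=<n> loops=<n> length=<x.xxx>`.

cell (1,2): code 0100 → (1.986,3.000)–(2.000,2.963)
cell (1,3): code 1000 → (2.000,3.024)–(1.986,3.000)
cell (2,2): code 0110 → (2.000,2.963)–(3.000,2.065)
cell (2,3): code 1001 → (3.000,3.606)–(2.000,3.024)
cell (3,2): code 0010 → (3.000,2.065)–(3.627,3.000)
cell (3,3): code 0001 → (3.627,3.000)–(3.000,3.606)
total: 6 segments, chained into 1 closed loop(s), length Σ = 4.566387

segments=6 loops=1 length=4.566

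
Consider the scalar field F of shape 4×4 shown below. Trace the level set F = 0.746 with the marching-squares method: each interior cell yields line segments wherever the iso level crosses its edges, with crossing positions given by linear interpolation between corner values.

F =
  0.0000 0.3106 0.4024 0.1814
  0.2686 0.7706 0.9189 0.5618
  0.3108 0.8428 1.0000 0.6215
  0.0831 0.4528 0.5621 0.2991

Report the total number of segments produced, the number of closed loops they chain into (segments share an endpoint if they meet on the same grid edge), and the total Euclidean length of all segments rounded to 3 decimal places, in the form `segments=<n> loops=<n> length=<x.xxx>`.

segments=8 loops=1 length=5.974

cell (0,0): code 0100 → (0.947,1.000)–(1.000,0.951)
cell (0,1): code 1100 → (0.665,2.000)–(0.947,1.000)
cell (0,2): code 1000 → (1.000,2.484)–(0.665,2.000)
cell (1,0): code 0110 → (1.000,0.951)–(2.000,0.818)
cell (1,2): code 1001 → (2.000,2.671)–(1.000,2.484)
cell (2,0): code 0010 → (2.000,0.818)–(2.248,1.000)
cell (2,1): code 0011 → (2.248,1.000)–(2.580,2.000)
cell (2,2): code 0001 → (2.580,2.000)–(2.000,2.671)
total: 8 segments, chained into 1 closed loop(s), length Σ = 5.974469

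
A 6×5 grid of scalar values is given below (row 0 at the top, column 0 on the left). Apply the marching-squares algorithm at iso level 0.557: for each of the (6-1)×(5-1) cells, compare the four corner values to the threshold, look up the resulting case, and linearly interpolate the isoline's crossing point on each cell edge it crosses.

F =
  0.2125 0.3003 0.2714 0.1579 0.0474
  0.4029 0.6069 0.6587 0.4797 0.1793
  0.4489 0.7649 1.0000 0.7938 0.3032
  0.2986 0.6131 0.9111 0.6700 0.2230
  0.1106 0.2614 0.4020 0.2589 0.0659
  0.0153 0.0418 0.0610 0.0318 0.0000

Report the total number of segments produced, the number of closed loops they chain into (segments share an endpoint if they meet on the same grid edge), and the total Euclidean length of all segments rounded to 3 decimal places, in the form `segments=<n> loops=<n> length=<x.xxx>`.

cell (0,0): code 0100 → (0.837,1.000)–(1.000,0.755)
cell (0,1): code 1100 → (0.737,2.000)–(0.837,1.000)
cell (0,2): code 1000 → (1.000,2.568)–(0.737,2.000)
cell (1,0): code 0110 → (1.000,0.755)–(2.000,0.342)
cell (1,2): code 1101 → (1.246,3.000)–(1.000,2.568)
cell (1,3): code 1000 → (2.000,3.483)–(1.246,3.000)
cell (2,0): code 0110 → (2.000,0.342)–(3.000,0.822)
cell (2,3): code 1001 → (3.000,3.253)–(2.000,3.483)
cell (3,0): code 0010 → (3.000,0.822)–(3.160,1.000)
cell (3,1): code 0011 → (3.160,1.000)–(3.696,2.000)
cell (3,2): code 0011 → (3.696,2.000)–(3.275,3.000)
cell (3,3): code 0001 → (3.275,3.000)–(3.000,3.253)
total: 12 segments, chained into 1 closed loop(s), length Σ = 9.366282

segments=12 loops=1 length=9.366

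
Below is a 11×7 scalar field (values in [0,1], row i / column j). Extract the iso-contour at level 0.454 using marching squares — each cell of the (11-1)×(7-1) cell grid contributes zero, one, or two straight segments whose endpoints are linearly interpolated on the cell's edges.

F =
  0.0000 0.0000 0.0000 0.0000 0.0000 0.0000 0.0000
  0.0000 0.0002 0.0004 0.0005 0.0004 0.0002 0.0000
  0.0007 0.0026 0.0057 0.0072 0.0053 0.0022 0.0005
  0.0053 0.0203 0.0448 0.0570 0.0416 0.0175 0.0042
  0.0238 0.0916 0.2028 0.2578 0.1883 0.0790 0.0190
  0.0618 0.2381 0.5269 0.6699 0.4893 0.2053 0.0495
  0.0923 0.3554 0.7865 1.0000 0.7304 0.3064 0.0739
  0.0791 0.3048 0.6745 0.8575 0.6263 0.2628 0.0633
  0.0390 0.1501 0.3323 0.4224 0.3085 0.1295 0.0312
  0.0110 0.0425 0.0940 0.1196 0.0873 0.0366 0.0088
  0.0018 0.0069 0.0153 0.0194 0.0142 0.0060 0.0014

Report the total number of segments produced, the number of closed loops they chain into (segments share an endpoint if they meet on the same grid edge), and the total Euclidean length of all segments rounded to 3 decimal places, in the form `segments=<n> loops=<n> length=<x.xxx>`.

cell (4,1): code 0100 → (4.775,2.000)–(5.000,1.748)
cell (4,2): code 1100 → (4.476,3.000)–(4.775,2.000)
cell (4,3): code 1100 → (4.883,4.000)–(4.476,3.000)
cell (4,4): code 1000 → (5.000,4.124)–(4.883,4.000)
cell (5,1): code 0110 → (5.000,1.748)–(6.000,1.229)
cell (5,4): code 1001 → (6.000,4.652)–(5.000,4.124)
cell (6,1): code 0110 → (6.000,1.229)–(7.000,1.404)
cell (6,4): code 1001 → (7.000,4.474)–(6.000,4.652)
cell (7,1): code 0010 → (7.000,1.404)–(7.644,2.000)
cell (7,2): code 0011 → (7.644,2.000)–(7.927,3.000)
cell (7,3): code 0011 → (7.927,3.000)–(7.542,4.000)
cell (7,4): code 0001 → (7.542,4.000)–(7.000,4.474)
total: 12 segments, chained into 1 closed loop(s), length Σ = 10.629425

segments=12 loops=1 length=10.629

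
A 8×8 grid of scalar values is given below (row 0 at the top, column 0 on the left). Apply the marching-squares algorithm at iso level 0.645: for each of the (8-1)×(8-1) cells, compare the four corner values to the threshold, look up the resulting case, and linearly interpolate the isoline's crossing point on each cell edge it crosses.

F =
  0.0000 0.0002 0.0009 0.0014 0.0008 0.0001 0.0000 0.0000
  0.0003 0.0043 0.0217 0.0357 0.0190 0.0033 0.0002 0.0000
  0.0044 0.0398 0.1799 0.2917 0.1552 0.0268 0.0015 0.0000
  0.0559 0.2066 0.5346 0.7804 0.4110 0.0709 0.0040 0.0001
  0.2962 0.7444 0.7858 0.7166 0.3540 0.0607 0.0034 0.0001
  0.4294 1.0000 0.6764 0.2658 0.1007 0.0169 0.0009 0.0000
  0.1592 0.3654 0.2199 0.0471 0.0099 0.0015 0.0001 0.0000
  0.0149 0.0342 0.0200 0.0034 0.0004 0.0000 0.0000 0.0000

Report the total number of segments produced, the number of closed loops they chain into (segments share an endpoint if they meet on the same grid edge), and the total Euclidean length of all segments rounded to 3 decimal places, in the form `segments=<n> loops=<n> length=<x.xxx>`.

cell (2,2): code 0100 → (2.723,3.000)–(3.000,2.449)
cell (2,3): code 1000 → (3.000,3.367)–(2.723,3.000)
cell (3,0): code 0100 → (3.815,1.000)–(4.000,0.778)
cell (3,1): code 1100 → (3.439,2.000)–(3.815,1.000)
cell (3,2): code 1110 → (3.000,2.449)–(3.439,2.000)
cell (3,3): code 1001 → (4.000,3.197)–(3.000,3.367)
cell (4,0): code 0110 → (4.000,0.778)–(5.000,0.378)
cell (4,2): code 1011 → (5.000,2.076)–(4.159,3.000)
cell (4,3): code 0001 → (4.159,3.000)–(4.000,3.197)
cell (5,0): code 0010 → (5.000,0.378)–(5.559,1.000)
cell (5,1): code 0011 → (5.559,1.000)–(5.069,2.000)
cell (5,2): code 0001 → (5.069,2.000)–(5.000,2.076)
total: 12 segments, chained into 1 closed loop(s), length Σ = 8.708775

segments=12 loops=1 length=8.709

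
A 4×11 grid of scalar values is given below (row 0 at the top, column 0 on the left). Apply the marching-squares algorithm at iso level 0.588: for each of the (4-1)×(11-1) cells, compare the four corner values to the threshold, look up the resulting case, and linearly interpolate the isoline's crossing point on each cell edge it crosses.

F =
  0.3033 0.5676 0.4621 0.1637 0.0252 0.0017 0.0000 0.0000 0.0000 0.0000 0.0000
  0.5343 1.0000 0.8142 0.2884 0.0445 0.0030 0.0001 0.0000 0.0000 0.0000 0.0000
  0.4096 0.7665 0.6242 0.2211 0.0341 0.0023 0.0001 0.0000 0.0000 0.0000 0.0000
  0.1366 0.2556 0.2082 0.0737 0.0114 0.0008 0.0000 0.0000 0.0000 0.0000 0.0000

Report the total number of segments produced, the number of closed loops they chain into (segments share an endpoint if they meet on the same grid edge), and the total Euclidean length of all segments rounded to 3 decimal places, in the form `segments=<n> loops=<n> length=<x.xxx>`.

segments=8 loops=1 length=7.017

cell (0,0): code 0100 → (0.047,1.000)–(1.000,0.115)
cell (0,1): code 1100 → (0.358,2.000)–(0.047,1.000)
cell (0,2): code 1000 → (1.000,2.430)–(0.358,2.000)
cell (1,0): code 0110 → (1.000,0.115)–(2.000,0.500)
cell (1,2): code 1001 → (2.000,2.090)–(1.000,2.430)
cell (2,0): code 0010 → (2.000,0.500)–(2.349,1.000)
cell (2,1): code 0011 → (2.349,1.000)–(2.087,2.000)
cell (2,2): code 0001 → (2.087,2.000)–(2.000,2.090)
total: 8 segments, chained into 1 closed loop(s), length Σ = 7.017164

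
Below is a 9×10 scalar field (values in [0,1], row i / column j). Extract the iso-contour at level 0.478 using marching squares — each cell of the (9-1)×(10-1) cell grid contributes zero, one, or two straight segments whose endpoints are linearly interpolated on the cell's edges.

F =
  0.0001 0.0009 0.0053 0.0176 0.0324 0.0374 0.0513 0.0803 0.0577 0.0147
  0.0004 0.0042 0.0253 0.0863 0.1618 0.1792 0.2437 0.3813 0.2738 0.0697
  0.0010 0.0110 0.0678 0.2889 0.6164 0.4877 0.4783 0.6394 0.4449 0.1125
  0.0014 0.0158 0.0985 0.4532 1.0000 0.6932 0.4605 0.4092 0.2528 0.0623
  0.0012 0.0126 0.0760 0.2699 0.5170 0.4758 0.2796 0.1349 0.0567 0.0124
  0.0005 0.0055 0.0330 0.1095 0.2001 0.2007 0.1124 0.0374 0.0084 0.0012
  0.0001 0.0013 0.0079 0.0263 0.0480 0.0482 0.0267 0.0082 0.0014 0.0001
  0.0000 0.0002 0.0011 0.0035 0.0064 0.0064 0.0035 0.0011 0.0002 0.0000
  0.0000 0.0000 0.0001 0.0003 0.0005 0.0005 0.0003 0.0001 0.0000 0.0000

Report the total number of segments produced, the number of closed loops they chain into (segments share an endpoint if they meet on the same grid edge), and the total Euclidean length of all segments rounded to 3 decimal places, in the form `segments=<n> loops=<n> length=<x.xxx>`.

segments=14 loops=1 length=13.035

cell (1,3): code 0100 → (1.696,4.000)–(2.000,3.577)
cell (1,4): code 1100 → (1.969,5.000)–(1.696,4.000)
cell (1,5): code 1100 → (1.999,6.000)–(1.969,5.000)
cell (1,6): code 1100 → (1.375,7.000)–(1.999,6.000)
cell (1,7): code 1000 → (2.000,7.830)–(1.375,7.000)
cell (2,3): code 0110 → (2.000,3.577)–(3.000,3.045)
cell (2,5): code 1011 → (3.000,5.925)–(2.017,6.000)
cell (2,6): code 0011 → (2.017,6.000)–(2.701,7.000)
cell (2,7): code 0001 → (2.701,7.000)–(2.000,7.830)
cell (3,3): code 0110 → (3.000,3.045)–(4.000,3.842)
cell (3,4): code 1011 → (4.000,4.947)–(3.990,5.000)
cell (3,5): code 0001 → (3.990,5.000)–(3.000,5.925)
cell (4,3): code 0010 → (4.000,3.842)–(4.123,4.000)
cell (4,4): code 0001 → (4.123,4.000)–(4.000,4.947)
total: 14 segments, chained into 1 closed loop(s), length Σ = 13.034875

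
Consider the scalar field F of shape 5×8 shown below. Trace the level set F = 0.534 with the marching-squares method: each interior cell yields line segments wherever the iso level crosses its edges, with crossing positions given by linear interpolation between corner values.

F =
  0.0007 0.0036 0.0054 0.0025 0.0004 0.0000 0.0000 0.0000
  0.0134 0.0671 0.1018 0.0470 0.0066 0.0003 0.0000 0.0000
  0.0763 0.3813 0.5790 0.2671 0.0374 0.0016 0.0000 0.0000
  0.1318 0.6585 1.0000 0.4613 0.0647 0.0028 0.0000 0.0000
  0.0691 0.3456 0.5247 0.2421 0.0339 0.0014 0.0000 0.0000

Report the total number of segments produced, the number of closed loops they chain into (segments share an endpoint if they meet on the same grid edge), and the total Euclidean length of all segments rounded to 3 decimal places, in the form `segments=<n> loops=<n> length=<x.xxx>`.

segments=8 loops=1 length=6.035

cell (1,1): code 0100 → (1.906,2.000)–(2.000,1.772)
cell (1,2): code 1000 → (2.000,2.144)–(1.906,2.000)
cell (2,0): code 0100 → (2.551,1.000)–(3.000,0.764)
cell (2,1): code 1110 → (2.000,1.772)–(2.551,1.000)
cell (2,2): code 1001 → (3.000,2.865)–(2.000,2.144)
cell (3,0): code 0010 → (3.000,0.764)–(3.398,1.000)
cell (3,1): code 0011 → (3.398,1.000)–(3.980,2.000)
cell (3,2): code 0001 → (3.980,2.000)–(3.000,2.865)
total: 8 segments, chained into 1 closed loop(s), length Σ = 6.035272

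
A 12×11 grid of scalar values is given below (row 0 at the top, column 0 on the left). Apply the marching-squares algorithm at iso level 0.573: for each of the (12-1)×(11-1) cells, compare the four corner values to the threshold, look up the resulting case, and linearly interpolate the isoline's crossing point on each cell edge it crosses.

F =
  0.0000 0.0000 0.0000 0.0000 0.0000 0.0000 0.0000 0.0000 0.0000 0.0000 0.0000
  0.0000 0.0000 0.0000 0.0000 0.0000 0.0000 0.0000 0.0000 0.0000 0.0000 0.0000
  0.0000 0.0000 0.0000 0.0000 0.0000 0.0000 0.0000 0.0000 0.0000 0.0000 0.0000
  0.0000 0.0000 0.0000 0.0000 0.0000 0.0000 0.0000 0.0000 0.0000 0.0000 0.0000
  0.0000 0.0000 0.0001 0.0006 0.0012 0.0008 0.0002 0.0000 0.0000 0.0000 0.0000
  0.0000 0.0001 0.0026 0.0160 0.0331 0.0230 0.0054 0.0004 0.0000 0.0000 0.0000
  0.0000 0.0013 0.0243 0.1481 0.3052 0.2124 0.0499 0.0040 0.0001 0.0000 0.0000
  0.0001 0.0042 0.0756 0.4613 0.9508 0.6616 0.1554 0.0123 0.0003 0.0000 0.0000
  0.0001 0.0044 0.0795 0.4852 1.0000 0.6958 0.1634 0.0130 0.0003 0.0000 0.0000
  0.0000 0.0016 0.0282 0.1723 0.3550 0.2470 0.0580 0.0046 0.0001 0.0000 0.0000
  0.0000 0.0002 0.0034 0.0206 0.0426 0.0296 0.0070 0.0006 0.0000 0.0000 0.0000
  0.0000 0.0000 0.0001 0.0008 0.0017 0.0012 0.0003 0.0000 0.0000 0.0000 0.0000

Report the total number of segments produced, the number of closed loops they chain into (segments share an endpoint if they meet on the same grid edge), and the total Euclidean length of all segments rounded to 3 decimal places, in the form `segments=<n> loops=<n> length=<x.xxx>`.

cell (6,3): code 0100 → (6.415,4.000)–(7.000,3.228)
cell (6,4): code 1100 → (6.803,5.000)–(6.415,4.000)
cell (6,5): code 1000 → (7.000,5.175)–(6.803,5.000)
cell (7,3): code 0110 → (7.000,3.228)–(8.000,3.171)
cell (7,5): code 1001 → (8.000,5.231)–(7.000,5.175)
cell (8,3): code 0010 → (8.000,3.171)–(8.662,4.000)
cell (8,4): code 0011 → (8.662,4.000)–(8.274,5.000)
cell (8,5): code 0001 → (8.274,5.000)–(8.000,5.231)
total: 8 segments, chained into 1 closed loop(s), length Σ = 6.799992

segments=8 loops=1 length=6.800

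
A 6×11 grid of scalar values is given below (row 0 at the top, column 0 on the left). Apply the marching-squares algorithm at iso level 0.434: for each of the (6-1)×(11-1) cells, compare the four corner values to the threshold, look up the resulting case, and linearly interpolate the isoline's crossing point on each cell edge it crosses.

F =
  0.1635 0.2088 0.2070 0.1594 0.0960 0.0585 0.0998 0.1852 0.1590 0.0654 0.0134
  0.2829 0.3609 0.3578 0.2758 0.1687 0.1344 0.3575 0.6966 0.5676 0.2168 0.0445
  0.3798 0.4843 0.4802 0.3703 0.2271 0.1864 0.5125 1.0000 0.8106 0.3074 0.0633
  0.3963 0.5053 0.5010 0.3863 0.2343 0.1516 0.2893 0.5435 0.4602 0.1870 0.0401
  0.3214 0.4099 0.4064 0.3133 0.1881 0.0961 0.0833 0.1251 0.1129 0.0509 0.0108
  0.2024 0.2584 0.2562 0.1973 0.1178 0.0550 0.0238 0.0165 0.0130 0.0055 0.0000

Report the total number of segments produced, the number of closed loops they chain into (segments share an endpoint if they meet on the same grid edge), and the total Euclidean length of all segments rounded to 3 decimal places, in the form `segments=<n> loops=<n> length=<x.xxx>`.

cell (0,6): code 0100 → (0.487,7.000)–(1.000,6.226)
cell (0,7): code 1100 → (0.673,8.000)–(0.487,7.000)
cell (0,8): code 1000 → (1.000,8.381)–(0.673,8.000)
cell (1,0): code 0100 → (1.592,1.000)–(2.000,0.519)
cell (1,1): code 1100 → (1.623,2.000)–(1.592,1.000)
cell (1,2): code 1000 → (2.000,2.420)–(1.623,2.000)
cell (1,5): code 0100 → (1.494,6.000)–(2.000,5.759)
cell (1,6): code 1110 → (1.000,6.226)–(1.494,6.000)
cell (1,8): code 1001 → (2.000,8.748)–(1.000,8.381)
cell (2,0): code 0110 → (2.000,0.519)–(3.000,0.346)
cell (2,2): code 1001 → (3.000,2.584)–(2.000,2.420)
cell (2,5): code 0010 → (2.000,5.759)–(2.352,6.000)
cell (2,6): code 0111 → (2.352,6.000)–(3.000,6.569)
cell (2,8): code 1001 → (3.000,8.096)–(2.000,8.748)
cell (3,0): code 0010 → (3.000,0.346)–(3.747,1.000)
cell (3,1): code 0011 → (3.747,1.000)–(3.708,2.000)
cell (3,2): code 0001 → (3.708,2.000)–(3.000,2.584)
cell (3,6): code 0010 → (3.000,6.569)–(3.262,7.000)
cell (3,7): code 0011 → (3.262,7.000)–(3.075,8.000)
cell (3,8): code 0001 → (3.075,8.000)–(3.000,8.096)
total: 20 segments, chained into 2 closed loop(s), length Σ = 15.879775

segments=20 loops=2 length=15.880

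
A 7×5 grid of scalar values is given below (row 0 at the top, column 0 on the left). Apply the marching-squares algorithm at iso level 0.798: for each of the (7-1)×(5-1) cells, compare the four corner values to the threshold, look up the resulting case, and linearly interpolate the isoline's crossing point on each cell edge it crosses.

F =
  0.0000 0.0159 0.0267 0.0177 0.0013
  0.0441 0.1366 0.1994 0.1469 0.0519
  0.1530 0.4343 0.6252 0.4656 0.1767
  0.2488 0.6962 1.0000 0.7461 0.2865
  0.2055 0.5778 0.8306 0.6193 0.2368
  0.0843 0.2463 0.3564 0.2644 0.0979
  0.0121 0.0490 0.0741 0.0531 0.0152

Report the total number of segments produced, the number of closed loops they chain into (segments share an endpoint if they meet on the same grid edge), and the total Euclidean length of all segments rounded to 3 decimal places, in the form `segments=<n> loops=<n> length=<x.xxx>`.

segments=6 loops=1 length=4.454

cell (2,1): code 0100 → (2.461,2.000)–(3.000,1.335)
cell (2,2): code 1000 → (3.000,2.796)–(2.461,2.000)
cell (3,1): code 0110 → (3.000,1.335)–(4.000,1.871)
cell (3,2): code 1001 → (4.000,2.154)–(3.000,2.796)
cell (4,1): code 0010 → (4.000,1.871)–(4.069,2.000)
cell (4,2): code 0001 → (4.069,2.000)–(4.000,2.154)
total: 6 segments, chained into 1 closed loop(s), length Σ = 4.454445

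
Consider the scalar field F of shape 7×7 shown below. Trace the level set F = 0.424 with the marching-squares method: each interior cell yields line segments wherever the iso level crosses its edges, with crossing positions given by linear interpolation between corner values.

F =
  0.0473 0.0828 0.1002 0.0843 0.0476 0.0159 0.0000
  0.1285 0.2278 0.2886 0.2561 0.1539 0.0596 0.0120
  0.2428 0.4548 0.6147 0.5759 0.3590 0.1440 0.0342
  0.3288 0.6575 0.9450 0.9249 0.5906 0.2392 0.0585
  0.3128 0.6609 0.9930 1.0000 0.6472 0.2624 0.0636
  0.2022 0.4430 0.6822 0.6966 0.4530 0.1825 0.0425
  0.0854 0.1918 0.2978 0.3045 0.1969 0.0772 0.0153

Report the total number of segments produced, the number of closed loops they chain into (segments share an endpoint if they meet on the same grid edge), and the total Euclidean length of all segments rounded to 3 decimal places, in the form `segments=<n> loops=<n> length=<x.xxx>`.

segments=16 loops=1 length=13.434

cell (1,0): code 0100 → (1.864,1.000)–(2.000,0.855)
cell (1,1): code 1100 → (1.415,2.000)–(1.864,1.000)
cell (1,2): code 1100 → (1.525,3.000)–(1.415,2.000)
cell (1,3): code 1000 → (2.000,3.700)–(1.525,3.000)
cell (2,0): code 0110 → (2.000,0.855)–(3.000,0.290)
cell (2,3): code 1101 → (2.281,4.000)–(2.000,3.700)
cell (2,4): code 1000 → (3.000,4.474)–(2.281,4.000)
cell (3,0): code 0110 → (3.000,0.290)–(4.000,0.319)
cell (3,4): code 1001 → (4.000,4.580)–(3.000,4.474)
cell (4,0): code 0110 → (4.000,0.319)–(5.000,0.921)
cell (4,4): code 1001 → (5.000,4.107)–(4.000,4.580)
cell (5,0): code 0010 → (5.000,0.921)–(5.076,1.000)
cell (5,1): code 0011 → (5.076,1.000)–(5.672,2.000)
cell (5,2): code 0011 → (5.672,2.000)–(5.695,3.000)
cell (5,3): code 0011 → (5.695,3.000)–(5.113,4.000)
cell (5,4): code 0001 → (5.113,4.000)–(5.000,4.107)
total: 16 segments, chained into 1 closed loop(s), length Σ = 13.433892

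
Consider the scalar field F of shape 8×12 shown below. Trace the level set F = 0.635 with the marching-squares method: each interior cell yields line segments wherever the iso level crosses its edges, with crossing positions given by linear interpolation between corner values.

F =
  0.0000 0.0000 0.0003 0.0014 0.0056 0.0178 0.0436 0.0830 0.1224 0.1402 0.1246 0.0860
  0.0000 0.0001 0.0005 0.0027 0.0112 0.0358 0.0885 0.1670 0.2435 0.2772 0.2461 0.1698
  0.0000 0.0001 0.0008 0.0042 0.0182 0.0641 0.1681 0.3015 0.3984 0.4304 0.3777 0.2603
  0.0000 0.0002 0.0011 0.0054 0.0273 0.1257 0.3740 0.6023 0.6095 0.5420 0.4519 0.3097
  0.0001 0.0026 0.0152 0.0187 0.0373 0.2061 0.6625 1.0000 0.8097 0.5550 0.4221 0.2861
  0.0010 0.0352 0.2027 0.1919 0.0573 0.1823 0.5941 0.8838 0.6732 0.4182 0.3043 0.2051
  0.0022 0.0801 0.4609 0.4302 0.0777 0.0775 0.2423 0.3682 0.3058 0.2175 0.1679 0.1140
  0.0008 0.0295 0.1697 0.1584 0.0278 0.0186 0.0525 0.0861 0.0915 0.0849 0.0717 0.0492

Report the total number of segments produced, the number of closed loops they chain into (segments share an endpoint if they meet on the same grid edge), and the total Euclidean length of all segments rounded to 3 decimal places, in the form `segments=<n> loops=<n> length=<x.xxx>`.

cell (3,5): code 0100 → (3.905,6.000)–(4.000,5.940)
cell (3,6): code 1100 → (3.082,7.000)–(3.905,6.000)
cell (3,7): code 1100 → (3.127,8.000)–(3.082,7.000)
cell (3,8): code 1000 → (4.000,8.686)–(3.127,8.000)
cell (4,5): code 0010 → (4.000,5.940)–(4.402,6.000)
cell (4,6): code 0111 → (4.402,6.000)–(5.000,6.141)
cell (4,8): code 1001 → (5.000,8.150)–(4.000,8.686)
cell (5,6): code 0010 → (5.000,6.141)–(5.483,7.000)
cell (5,7): code 0011 → (5.483,7.000)–(5.104,8.000)
cell (5,8): code 0001 → (5.104,8.000)–(5.000,8.150)
total: 10 segments, chained into 1 closed loop(s), length Σ = 7.910767

segments=10 loops=1 length=7.911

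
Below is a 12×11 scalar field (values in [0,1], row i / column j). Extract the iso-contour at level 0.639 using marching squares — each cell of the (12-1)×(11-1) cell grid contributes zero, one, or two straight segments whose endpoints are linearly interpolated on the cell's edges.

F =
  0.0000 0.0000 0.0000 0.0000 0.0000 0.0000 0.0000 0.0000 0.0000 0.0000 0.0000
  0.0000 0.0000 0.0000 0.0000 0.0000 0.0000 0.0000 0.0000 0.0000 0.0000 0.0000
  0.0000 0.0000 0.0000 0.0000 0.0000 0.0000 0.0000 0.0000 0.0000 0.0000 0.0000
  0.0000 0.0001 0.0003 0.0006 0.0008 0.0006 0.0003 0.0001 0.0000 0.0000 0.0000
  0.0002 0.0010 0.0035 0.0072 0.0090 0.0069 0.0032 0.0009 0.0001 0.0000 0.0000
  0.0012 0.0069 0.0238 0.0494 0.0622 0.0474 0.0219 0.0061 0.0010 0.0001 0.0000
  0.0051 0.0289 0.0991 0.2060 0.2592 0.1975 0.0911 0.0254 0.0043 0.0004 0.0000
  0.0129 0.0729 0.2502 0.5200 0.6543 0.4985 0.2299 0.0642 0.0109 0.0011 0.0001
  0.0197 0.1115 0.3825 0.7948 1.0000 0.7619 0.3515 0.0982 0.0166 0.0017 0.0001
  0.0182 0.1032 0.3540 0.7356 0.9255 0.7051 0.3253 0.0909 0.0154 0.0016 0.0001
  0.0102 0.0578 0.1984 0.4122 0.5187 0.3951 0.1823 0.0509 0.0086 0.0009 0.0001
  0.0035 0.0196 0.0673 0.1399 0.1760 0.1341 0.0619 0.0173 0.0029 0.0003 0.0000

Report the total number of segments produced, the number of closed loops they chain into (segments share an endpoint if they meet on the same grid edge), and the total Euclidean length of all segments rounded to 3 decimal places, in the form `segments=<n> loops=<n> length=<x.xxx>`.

segments=12 loops=1 length=8.371

cell (6,3): code 0100 → (6.961,4.000)–(7.000,3.886)
cell (6,4): code 1000 → (7.000,4.098)–(6.961,4.000)
cell (7,2): code 0100 → (7.433,3.000)–(8.000,2.622)
cell (7,3): code 1110 → (7.000,3.886)–(7.433,3.000)
cell (7,4): code 1101 → (7.533,5.000)–(7.000,4.098)
cell (7,5): code 1000 → (8.000,5.299)–(7.533,5.000)
cell (8,2): code 0110 → (8.000,2.622)–(9.000,2.747)
cell (8,5): code 1001 → (9.000,5.174)–(8.000,5.299)
cell (9,2): code 0010 → (9.000,2.747)–(9.299,3.000)
cell (9,3): code 0011 → (9.299,3.000)–(9.704,4.000)
cell (9,4): code 0011 → (9.704,4.000)–(9.213,5.000)
cell (9,5): code 0001 → (9.213,5.000)–(9.000,5.174)
total: 12 segments, chained into 1 closed loop(s), length Σ = 8.371173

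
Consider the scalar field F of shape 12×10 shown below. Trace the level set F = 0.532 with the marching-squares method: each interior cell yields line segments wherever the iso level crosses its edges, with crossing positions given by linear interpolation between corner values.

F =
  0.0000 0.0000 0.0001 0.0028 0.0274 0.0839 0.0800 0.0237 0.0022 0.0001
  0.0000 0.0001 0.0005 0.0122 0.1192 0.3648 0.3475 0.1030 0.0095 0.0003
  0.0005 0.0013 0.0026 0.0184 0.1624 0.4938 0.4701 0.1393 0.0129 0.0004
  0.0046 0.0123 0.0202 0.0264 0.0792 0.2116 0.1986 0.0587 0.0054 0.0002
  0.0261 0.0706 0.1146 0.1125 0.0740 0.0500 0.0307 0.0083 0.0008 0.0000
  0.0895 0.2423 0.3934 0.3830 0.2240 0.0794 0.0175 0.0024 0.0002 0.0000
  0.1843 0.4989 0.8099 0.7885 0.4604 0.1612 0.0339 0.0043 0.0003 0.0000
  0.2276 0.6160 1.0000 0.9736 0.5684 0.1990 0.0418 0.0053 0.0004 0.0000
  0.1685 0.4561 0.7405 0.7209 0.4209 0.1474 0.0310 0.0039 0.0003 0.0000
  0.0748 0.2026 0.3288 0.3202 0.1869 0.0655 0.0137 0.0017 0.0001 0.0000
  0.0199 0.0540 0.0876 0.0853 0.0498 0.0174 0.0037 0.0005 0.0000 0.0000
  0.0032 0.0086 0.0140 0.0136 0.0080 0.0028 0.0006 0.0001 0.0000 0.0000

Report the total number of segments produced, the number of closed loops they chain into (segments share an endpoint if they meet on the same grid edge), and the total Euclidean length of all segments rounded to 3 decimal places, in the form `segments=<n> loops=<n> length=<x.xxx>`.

segments=14 loops=1 length=10.118

cell (5,1): code 0100 → (5.333,2.000)–(6.000,1.106)
cell (5,2): code 1100 → (5.367,3.000)–(5.333,2.000)
cell (5,3): code 1000 → (6.000,3.782)–(5.367,3.000)
cell (6,0): code 0100 → (6.283,1.000)–(7.000,0.784)
cell (6,1): code 1110 → (6.000,1.106)–(6.283,1.000)
cell (6,3): code 1101 → (6.663,4.000)–(6.000,3.782)
cell (6,4): code 1000 → (7.000,4.099)–(6.663,4.000)
cell (7,0): code 0010 → (7.000,0.784)–(7.525,1.000)
cell (7,1): code 0111 → (7.525,1.000)–(8.000,1.267)
cell (7,3): code 1011 → (8.000,3.630)–(7.247,4.000)
cell (7,4): code 0001 → (7.247,4.000)–(7.000,4.099)
cell (8,1): code 0010 → (8.000,1.267)–(8.506,2.000)
cell (8,2): code 0011 → (8.506,2.000)–(8.471,3.000)
cell (8,3): code 0001 → (8.471,3.000)–(8.000,3.630)
total: 14 segments, chained into 1 closed loop(s), length Σ = 10.117752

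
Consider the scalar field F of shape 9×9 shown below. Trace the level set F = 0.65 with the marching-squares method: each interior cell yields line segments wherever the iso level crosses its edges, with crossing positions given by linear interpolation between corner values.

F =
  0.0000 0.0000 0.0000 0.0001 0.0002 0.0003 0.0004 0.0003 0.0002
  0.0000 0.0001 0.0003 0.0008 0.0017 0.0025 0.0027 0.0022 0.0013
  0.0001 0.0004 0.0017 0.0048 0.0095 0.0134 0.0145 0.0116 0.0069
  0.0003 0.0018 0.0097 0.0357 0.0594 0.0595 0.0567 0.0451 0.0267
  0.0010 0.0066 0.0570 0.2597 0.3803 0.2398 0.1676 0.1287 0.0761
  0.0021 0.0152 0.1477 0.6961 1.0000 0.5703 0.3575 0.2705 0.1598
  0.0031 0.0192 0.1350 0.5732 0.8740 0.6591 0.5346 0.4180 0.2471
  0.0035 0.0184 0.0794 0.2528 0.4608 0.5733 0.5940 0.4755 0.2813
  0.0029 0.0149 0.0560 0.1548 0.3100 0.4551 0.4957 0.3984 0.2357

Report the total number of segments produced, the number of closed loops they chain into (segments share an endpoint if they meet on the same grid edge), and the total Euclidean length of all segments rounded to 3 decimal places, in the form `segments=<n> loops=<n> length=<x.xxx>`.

cell (4,2): code 0100 → (4.894,3.000)–(5.000,2.916)
cell (4,3): code 1100 → (4.435,4.000)–(4.894,3.000)
cell (4,4): code 1000 → (5.000,4.815)–(4.435,4.000)
cell (5,2): code 0010 → (5.000,2.916)–(5.375,3.000)
cell (5,3): code 0111 → (5.375,3.000)–(6.000,3.255)
cell (5,4): code 1101 → (5.898,5.000)–(5.000,4.815)
cell (5,5): code 1000 → (6.000,5.073)–(5.898,5.000)
cell (6,3): code 0010 → (6.000,3.255)–(6.542,4.000)
cell (6,4): code 0011 → (6.542,4.000)–(6.106,5.000)
cell (6,5): code 0001 → (6.106,5.000)–(6.000,5.073)
total: 10 segments, chained into 1 closed loop(s), length Σ = 6.469212

segments=10 loops=1 length=6.469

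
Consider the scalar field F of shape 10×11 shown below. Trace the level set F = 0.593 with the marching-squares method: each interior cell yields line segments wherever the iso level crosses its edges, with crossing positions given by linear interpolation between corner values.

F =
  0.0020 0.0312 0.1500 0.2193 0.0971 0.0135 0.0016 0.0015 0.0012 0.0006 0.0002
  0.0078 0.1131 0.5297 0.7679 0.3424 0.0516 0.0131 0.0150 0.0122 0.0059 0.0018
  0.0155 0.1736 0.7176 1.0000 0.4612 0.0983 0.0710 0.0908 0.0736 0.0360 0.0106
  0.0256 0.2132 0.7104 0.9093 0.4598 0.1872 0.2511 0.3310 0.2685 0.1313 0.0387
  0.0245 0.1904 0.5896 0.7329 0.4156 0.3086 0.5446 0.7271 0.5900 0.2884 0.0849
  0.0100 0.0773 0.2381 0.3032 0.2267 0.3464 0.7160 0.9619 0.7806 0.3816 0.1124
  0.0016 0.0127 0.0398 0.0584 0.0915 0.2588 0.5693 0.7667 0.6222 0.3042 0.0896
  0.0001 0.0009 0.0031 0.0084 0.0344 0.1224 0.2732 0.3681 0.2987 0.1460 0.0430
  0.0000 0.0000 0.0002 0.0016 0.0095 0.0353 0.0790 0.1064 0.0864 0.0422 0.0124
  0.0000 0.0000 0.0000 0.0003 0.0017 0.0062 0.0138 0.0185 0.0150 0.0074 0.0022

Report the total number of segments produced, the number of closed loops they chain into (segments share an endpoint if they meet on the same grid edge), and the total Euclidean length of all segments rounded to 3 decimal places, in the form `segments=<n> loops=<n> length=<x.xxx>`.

cell (0,2): code 0100 → (0.681,3.000)–(1.000,2.266)
cell (0,3): code 1000 → (1.000,3.411)–(0.681,3.000)
cell (1,1): code 0100 → (1.337,2.000)–(2.000,1.771)
cell (1,2): code 1110 → (1.000,2.266)–(1.337,2.000)
cell (1,3): code 1001 → (2.000,3.755)–(1.000,3.411)
cell (2,1): code 0110 → (2.000,1.771)–(3.000,1.764)
cell (2,3): code 1001 → (3.000,3.704)–(2.000,3.755)
cell (3,1): code 0010 → (3.000,1.764)–(3.972,2.000)
cell (3,2): code 0111 → (3.972,2.000)–(4.000,2.024)
cell (3,3): code 1001 → (4.000,3.441)–(3.000,3.704)
cell (3,6): code 0100 → (3.661,7.000)–(4.000,6.265)
cell (3,7): code 1000 → (4.000,7.978)–(3.661,7.000)
cell (4,2): code 0010 → (4.000,2.024)–(4.326,3.000)
cell (4,3): code 0001 → (4.326,3.000)–(4.000,3.441)
cell (4,5): code 0100 → (4.282,6.000)–(5.000,5.667)
cell (4,6): code 1110 → (4.000,6.265)–(4.282,6.000)
cell (4,7): code 1101 → (4.016,8.000)–(4.000,7.978)
cell (4,8): code 1000 → (5.000,8.470)–(4.016,8.000)
cell (5,5): code 0010 → (5.000,5.667)–(5.838,6.000)
cell (5,6): code 0111 → (5.838,6.000)–(6.000,6.120)
cell (5,8): code 1001 → (6.000,8.092)–(5.000,8.470)
cell (6,6): code 0010 → (6.000,6.120)–(6.436,7.000)
cell (6,7): code 0011 → (6.436,7.000)–(6.090,8.000)
cell (6,8): code 0001 → (6.090,8.000)–(6.000,8.092)
total: 24 segments, chained into 2 closed loop(s), length Σ = 17.639902

segments=24 loops=2 length=17.640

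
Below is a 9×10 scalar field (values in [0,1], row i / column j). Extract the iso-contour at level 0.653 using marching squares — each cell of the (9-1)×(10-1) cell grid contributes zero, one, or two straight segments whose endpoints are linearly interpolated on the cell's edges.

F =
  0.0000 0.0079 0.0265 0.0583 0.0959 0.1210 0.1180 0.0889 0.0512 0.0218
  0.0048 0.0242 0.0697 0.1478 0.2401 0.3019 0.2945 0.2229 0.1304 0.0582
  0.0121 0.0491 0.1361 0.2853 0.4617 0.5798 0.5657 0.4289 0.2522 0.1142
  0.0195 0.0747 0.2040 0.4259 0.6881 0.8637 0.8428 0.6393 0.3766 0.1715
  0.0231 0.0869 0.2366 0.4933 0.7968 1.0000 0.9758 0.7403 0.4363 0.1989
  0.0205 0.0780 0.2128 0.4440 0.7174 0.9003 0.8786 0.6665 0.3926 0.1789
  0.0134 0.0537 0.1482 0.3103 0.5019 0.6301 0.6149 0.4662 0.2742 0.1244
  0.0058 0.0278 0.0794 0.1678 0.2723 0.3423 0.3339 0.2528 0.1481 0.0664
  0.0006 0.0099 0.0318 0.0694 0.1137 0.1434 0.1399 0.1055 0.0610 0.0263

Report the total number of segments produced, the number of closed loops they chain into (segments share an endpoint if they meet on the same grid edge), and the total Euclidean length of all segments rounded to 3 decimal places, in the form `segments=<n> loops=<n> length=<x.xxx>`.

cell (2,3): code 0100 → (2.845,4.000)–(3.000,3.866)
cell (2,4): code 1100 → (2.258,5.000)–(2.845,4.000)
cell (2,5): code 1100 → (2.315,6.000)–(2.258,5.000)
cell (2,6): code 1000 → (3.000,6.933)–(2.315,6.000)
cell (3,3): code 0110 → (3.000,3.866)–(4.000,3.526)
cell (3,6): code 1101 → (3.136,7.000)–(3.000,6.933)
cell (3,7): code 1000 → (4.000,7.287)–(3.136,7.000)
cell (4,3): code 0110 → (4.000,3.526)–(5.000,3.764)
cell (4,7): code 1001 → (5.000,7.049)–(4.000,7.287)
cell (5,3): code 0010 → (5.000,3.764)–(5.299,4.000)
cell (5,4): code 0011 → (5.299,4.000)–(5.915,5.000)
cell (5,5): code 0011 → (5.915,5.000)–(5.856,6.000)
cell (5,6): code 0011 → (5.856,6.000)–(5.067,7.000)
cell (5,7): code 0001 → (5.067,7.000)–(5.000,7.049)
total: 14 segments, chained into 1 closed loop(s), length Σ = 11.611345

segments=14 loops=1 length=11.611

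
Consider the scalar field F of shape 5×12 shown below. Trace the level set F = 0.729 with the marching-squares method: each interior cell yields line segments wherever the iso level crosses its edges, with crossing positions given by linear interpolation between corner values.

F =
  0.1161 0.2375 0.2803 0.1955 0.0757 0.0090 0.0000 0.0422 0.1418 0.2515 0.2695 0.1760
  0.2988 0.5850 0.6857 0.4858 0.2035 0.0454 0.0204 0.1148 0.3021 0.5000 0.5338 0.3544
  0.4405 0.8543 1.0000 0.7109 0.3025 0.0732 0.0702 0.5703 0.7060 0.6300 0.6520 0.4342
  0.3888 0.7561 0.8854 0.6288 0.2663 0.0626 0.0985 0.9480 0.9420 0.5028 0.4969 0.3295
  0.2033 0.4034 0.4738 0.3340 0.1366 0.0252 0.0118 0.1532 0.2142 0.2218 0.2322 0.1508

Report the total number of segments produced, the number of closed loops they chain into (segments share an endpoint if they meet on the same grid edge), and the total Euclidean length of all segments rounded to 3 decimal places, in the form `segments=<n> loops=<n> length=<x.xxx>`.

cell (1,0): code 0100 → (1.535,1.000)–(2.000,0.697)
cell (1,1): code 1100 → (1.138,2.000)–(1.535,1.000)
cell (1,2): code 1000 → (2.000,2.937)–(1.138,2.000)
cell (2,0): code 0110 → (2.000,0.697)–(3.000,0.926)
cell (2,2): code 1001 → (3.000,2.610)–(2.000,2.937)
cell (2,6): code 0100 → (2.420,7.000)–(3.000,6.742)
cell (2,7): code 1100 → (2.097,8.000)–(2.420,7.000)
cell (2,8): code 1000 → (3.000,8.485)–(2.097,8.000)
cell (3,0): code 0010 → (3.000,0.926)–(3.077,1.000)
cell (3,1): code 0011 → (3.077,1.000)–(3.380,2.000)
cell (3,2): code 0001 → (3.380,2.000)–(3.000,2.610)
cell (3,6): code 0010 → (3.000,6.742)–(3.276,7.000)
cell (3,7): code 0011 → (3.276,7.000)–(3.293,8.000)
cell (3,8): code 0001 → (3.293,8.000)–(3.000,8.485)
total: 14 segments, chained into 2 closed loop(s), length Σ = 11.506509

segments=14 loops=2 length=11.507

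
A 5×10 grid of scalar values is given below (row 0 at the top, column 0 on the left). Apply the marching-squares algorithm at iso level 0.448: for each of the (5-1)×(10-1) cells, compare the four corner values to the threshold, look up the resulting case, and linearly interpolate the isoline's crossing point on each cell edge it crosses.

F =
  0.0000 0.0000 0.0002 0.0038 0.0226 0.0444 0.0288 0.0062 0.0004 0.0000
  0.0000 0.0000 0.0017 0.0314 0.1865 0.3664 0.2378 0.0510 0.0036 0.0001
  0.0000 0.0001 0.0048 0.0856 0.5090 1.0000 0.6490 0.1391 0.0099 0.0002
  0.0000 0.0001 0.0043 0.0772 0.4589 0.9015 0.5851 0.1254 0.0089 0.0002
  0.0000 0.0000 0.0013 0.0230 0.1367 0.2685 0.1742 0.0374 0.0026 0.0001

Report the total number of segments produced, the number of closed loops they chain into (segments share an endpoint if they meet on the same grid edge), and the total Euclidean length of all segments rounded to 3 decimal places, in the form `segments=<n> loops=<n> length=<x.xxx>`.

cell (1,3): code 0100 → (1.811,4.000)–(2.000,3.856)
cell (1,4): code 1100 → (1.129,5.000)–(1.811,4.000)
cell (1,5): code 1100 → (1.511,6.000)–(1.129,5.000)
cell (1,6): code 1000 → (2.000,6.394)–(1.511,6.000)
cell (2,3): code 0110 → (2.000,3.856)–(3.000,3.971)
cell (2,6): code 1001 → (3.000,6.298)–(2.000,6.394)
cell (3,3): code 0010 → (3.000,3.971)–(3.034,4.000)
cell (3,4): code 0011 → (3.034,4.000)–(3.716,5.000)
cell (3,5): code 0011 → (3.716,5.000)–(3.334,6.000)
cell (3,6): code 0001 → (3.334,6.000)–(3.000,6.298)
total: 10 segments, chained into 1 closed loop(s), length Σ = 7.931352

segments=10 loops=1 length=7.931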